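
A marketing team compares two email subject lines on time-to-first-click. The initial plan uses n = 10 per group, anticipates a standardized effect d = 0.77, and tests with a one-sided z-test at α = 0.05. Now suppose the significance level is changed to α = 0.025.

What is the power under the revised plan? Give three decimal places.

Power ≈ 0.406

δ = d·√(n/2) = 0.77 × √(10/2) = 1.7218 (unchanged). New critical value: z_{0.025} = 1.960.
Revised power = P(Z > 1.960 − δ) = Φ(-0.238) = 0.4059.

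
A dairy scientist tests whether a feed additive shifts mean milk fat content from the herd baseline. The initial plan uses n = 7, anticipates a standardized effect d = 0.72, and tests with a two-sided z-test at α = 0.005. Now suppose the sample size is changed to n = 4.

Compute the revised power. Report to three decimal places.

Power ≈ 0.086

With n = 4: δ = d·√n = 0.72 × √4 = 1.4400. Critical value z_{0.0025} = 2.807.
Revised power = Φ(δ − 2.807) + Φ(−δ − 2.807) = Φ(-1.367) + Φ(-4.247) = 0.0858 + 0.0000 = 0.0858.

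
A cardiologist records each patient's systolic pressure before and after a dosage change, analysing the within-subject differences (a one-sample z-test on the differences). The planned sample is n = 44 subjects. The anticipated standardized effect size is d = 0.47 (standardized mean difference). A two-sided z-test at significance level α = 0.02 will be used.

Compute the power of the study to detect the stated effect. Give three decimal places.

Noncentrality parameter: δ = d·√n = 0.47 × √44 = 3.1176
Two-sided α = 0.02 → critical value z_{0.01} = 2.326.
Power = Φ(δ − 2.326) + Φ(−δ − 2.326) = Φ(0.791) + Φ(-5.444) = 0.7856 + 0.0000 = 0.7856.

Power ≈ 0.786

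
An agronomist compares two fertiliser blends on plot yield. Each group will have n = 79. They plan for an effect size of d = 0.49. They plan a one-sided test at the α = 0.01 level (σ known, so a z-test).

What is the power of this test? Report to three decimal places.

Noncentrality parameter: δ = d·√(n/2) = 0.49 × √(79/2) = 3.0796
One-sided α = 0.01 → critical value z_{0.01} = 2.326.
Power = Φ(δ − 2.326) = Φ(0.753) = 0.7744.

Power ≈ 0.774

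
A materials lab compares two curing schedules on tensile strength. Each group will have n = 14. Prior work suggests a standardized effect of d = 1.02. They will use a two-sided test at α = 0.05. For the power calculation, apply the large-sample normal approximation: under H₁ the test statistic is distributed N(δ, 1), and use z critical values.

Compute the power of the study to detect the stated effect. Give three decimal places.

Noncentrality parameter: δ = d·√(n/2) = 1.02 × √(14/2) = 2.6987
Critical value for a two-sided test at α = 0.05: z_{α/2} = 1.960.
Power = Φ(δ − 1.960) + Φ(−δ − 1.960) = Φ(0.739) + Φ(-4.659) = 0.7700 + 0.0000 = 0.7700.

Power ≈ 0.770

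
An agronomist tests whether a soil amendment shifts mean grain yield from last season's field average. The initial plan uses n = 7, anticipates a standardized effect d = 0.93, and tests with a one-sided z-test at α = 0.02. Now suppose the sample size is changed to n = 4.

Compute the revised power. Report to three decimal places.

With n = 4: δ = d·√n = 0.93 × √4 = 1.8600. Critical value z_{0.02} = 2.054.
Revised power = P(Z > 2.054 − δ) = Φ(-0.194) = 0.4232.

Power ≈ 0.423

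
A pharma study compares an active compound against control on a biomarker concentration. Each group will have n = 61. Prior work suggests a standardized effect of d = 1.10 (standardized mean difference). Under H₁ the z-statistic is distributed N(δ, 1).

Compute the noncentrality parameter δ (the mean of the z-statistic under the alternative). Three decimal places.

δ ≈ 6.075

δ = d·√(n/2) = 1.10 × √(61/2) = 6.0749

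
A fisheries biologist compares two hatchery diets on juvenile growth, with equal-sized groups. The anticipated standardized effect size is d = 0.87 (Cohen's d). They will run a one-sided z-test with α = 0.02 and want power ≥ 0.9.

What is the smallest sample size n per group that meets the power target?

n = 30 per group

Set Φ(δ − 2.054) = 0.9; then δ − 2.054 = Φ⁻¹(0.9) = 1.282, giving δ = 3.335.
δ = d·√(n/2) ⇒ n = 2(δ/d)² = 2 × (3.335 / 0.87)² = 29.39.
Round up to the next whole unit.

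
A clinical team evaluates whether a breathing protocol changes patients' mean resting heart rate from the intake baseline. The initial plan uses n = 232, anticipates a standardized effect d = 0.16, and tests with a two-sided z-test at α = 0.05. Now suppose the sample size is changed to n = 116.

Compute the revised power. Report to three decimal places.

With n = 116: δ = d·√n = 0.16 × √116 = 1.7233. Critical value z_{0.025} = 1.960.
Revised power = Φ(δ − 1.960) + Φ(−δ − 1.960) = Φ(-0.237) + Φ(-3.683) = 0.4064 + 0.0001 = 0.4066.

Power ≈ 0.407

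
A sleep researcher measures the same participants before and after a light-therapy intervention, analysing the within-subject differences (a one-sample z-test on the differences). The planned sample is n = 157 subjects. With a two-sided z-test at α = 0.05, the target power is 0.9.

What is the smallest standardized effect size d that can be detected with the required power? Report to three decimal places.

Required noncentrality: δ = z_{0.025} + z_{0.10} = 1.960 + 1.282 = 3.242.
(The second rejection-region term Φ(−δ − z_{α/2}) is negligible and dropped.)
δ = d·√n ⇒ d = δ/√n = 3.242/√157 = 0.2587.

d ≈ 0.259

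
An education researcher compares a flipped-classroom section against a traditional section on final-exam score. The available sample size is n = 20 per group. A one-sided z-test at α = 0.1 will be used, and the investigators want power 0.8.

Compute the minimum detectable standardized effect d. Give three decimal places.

d ≈ 0.671

Required noncentrality: δ = z_{0.1} + z_{0.20} = 1.282 + 0.842 = 2.123.
δ = d·√(n/2) ⇒ d = δ/√(n/2) = 2.123/√(20/2) = 0.6714.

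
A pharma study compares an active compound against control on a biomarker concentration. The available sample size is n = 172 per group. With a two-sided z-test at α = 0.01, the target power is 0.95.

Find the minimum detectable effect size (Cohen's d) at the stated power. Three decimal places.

d ≈ 0.455

Need Φ(δ − 2.576) = 0.95, so δ = 2.576 + 1.645 = 4.221.
(Lower-tail contribution to power is negligible for δ > 0.)
δ = d·√(n/2) ⇒ d = δ/√(n/2) = 4.221/√(172/2) = 0.4551.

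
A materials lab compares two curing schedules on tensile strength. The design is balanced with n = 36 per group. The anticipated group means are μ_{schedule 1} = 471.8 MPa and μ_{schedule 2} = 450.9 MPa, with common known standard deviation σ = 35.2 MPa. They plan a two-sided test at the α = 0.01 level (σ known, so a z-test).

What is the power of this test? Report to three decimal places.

Standardized effect: d = |μ_{schedule 1} − μ_{schedule 2}| / σ = |471.8 − 450.9| / 35.2 = 0.5937
Noncentrality parameter: δ = d·√(n/2) = 0.5937 × √(36/2) = 2.5191
Critical value for a two-sided test at α = 0.01: z_{α/2} = 2.576.
Power = Φ(δ − 2.576) + Φ(−δ − 2.576) = Φ(-0.057) + Φ(-5.095) = 0.4774 + 0.0000 = 0.4774.

Power ≈ 0.477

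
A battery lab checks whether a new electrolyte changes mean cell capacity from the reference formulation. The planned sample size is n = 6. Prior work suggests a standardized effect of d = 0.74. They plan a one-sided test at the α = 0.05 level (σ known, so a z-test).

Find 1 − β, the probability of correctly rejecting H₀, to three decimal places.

Noncentrality parameter: δ = d·√n = 0.74 × √6 = 1.8126
Critical value for a one-sided test at α = 0.05: z_α = 1.645.
Power = Φ(δ − 1.645) = Φ(0.168) = 0.5666.

Power ≈ 0.567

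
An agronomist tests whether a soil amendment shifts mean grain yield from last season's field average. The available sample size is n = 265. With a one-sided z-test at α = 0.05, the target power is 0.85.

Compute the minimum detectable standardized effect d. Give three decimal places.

Required noncentrality: δ = z_{0.05} + z_{0.15} = 1.645 + 1.036 = 2.681.
δ = d·√n ⇒ d = δ/√n = 2.681/√265 = 0.1647.

d ≈ 0.165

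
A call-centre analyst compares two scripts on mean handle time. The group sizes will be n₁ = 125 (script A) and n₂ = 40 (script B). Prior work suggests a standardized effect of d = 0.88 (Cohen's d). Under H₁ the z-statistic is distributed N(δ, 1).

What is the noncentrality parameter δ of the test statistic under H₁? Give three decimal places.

δ ≈ 4.844

δ = d / √(1/n₁ + 1/n₂) = 0.88 / √(1/125 + 1/40) = 4.8442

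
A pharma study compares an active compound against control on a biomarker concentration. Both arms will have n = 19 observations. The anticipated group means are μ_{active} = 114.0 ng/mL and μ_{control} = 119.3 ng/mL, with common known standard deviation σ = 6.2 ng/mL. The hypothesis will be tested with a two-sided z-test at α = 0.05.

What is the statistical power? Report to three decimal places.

Standardized effect: d = |μ_{active} − μ_{control}| / σ = |114.0 − 119.3| / 6.2 = 0.8548
Noncentrality parameter: δ = d·√(n/2) = 0.8548 × √(19/2) = 2.6348
Two-sided α = 0.05 → critical value z_{0.025} = 1.960.
Power = Φ(δ − 1.960) + Φ(−δ − 1.960) = Φ(0.675) + Φ(-4.595) = 0.7501 + 0.0000 = 0.7501.

Power ≈ 0.750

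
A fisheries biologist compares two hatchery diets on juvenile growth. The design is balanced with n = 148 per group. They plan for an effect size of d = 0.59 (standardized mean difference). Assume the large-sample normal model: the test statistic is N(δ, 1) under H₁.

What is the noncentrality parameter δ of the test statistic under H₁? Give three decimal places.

δ = d·√(n/2) = 0.59 × √(148/2) = 5.0754

δ ≈ 5.075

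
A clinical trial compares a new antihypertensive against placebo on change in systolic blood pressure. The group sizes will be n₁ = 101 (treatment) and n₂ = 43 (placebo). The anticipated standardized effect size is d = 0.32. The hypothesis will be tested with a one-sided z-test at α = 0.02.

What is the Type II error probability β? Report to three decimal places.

β ≈ 0.617

Noncentrality parameter: δ = d / √(1/n₁ + 1/n₂) = 0.32 / √(1/101 + 1/43) = 1.7574
Critical value for a one-sided test at α = 0.02: z_α = 2.054.
Power = Φ(δ − 2.054) = Φ(-0.296) = 0.3835.
Type II error: β = 1 − power = 1 − 0.3835 = 0.6165.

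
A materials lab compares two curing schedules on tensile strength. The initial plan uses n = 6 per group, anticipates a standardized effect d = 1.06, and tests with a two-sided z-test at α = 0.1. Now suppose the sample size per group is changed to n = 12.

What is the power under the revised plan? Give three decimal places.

With n = 12 per group: δ = d·√(n/2) = 1.06 × √(12/2) = 2.5965. Critical value z_{0.05} = 1.645.
Revised power = Φ(δ − 1.645) + Φ(−δ − 1.645) = Φ(0.952) + Φ(-4.241) = 0.8294 + 0.0000 = 0.8294.

Power ≈ 0.829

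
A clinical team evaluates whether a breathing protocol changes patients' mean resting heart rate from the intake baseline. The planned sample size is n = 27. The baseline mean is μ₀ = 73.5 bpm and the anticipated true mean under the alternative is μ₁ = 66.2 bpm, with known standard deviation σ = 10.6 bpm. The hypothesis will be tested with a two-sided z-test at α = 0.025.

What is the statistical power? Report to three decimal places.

Standardized effect: d = |μ₁ − μ₀| / σ = |66.2 − 73.5| / 10.6 = 0.6887
Noncentrality parameter: λ = d·√n = 0.6887 × √27 = 3.5785
Critical value for a two-sided test at α = 0.025: z_{α/2} = 2.241.
Power = Φ(λ − 2.241) + Φ(−λ − 2.241) = Φ(1.337) + Φ(-5.820) = 0.9094 + 0.0000 = 0.9094.

Power ≈ 0.909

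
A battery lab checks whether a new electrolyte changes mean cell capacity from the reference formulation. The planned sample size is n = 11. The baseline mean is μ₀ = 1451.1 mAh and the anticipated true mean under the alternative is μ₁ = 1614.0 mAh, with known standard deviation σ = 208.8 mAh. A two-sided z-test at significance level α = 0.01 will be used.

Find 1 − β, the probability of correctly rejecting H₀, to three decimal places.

Power ≈ 0.505

Standardized effect: d = |μ₁ − μ₀| / σ = |1614.0 − 1451.1| / 208.8 = 0.7802
Noncentrality parameter: δ = d·√n = 0.7802 × √11 = 2.5875
Two-sided α = 0.01 → critical value z_{0.005} = 2.576.
Power = Φ(δ − 2.576) + Φ(−δ − 2.576) = Φ(0.012) + Φ(-5.163) = 0.5047 + 0.0000 = 0.5047.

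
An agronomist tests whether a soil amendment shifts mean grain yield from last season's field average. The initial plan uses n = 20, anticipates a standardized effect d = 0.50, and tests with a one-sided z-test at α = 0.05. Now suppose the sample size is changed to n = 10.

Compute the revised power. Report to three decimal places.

Power ≈ 0.475

With n = 10: δ = d·√n = 0.50 × √10 = 1.5811. Critical value z_{0.05} = 1.645.
Revised power = Φ(δ − 1.645) = Φ(-0.064) = 0.4746.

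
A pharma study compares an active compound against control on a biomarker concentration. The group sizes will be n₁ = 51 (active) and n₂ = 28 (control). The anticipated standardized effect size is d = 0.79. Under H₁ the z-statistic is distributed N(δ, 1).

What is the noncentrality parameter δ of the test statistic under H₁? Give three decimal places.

δ ≈ 3.359

δ = d / √(1/n₁ + 1/n₂) = 0.79 / √(1/51 + 1/28) = 3.3587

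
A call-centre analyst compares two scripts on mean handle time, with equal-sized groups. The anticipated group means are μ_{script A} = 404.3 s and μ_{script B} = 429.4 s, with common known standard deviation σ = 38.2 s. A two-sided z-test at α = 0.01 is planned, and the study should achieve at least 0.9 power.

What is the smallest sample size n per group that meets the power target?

Standardized effect: d = |μ_{script A} − μ_{script B}| / σ = |404.3 − 429.4| / 38.2 = 0.6571
Set Φ(δ − 2.576) = 0.9; then δ − 2.576 = Φ⁻¹(0.9) = 1.282, giving δ = 3.857.
(For δ > 0 the lower-tail rejection region contributes negligibly to power, so the one-term inversion is standard.)
δ = d·√(n/2) ⇒ n = 2(δ/d)² = 2 × (3.857 / 0.6571)² = 68.93.
Rounding up, n = 69 per group.

n = 69 per group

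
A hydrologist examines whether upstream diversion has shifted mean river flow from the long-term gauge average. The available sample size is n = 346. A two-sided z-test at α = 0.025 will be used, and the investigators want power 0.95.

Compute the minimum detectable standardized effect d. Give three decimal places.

d ≈ 0.209

Need Φ(δ − 2.241) = 0.95, so δ = 2.241 + 1.645 = 3.886.
(Lower-tail contribution to power is negligible for δ > 0.)
δ = d·√n ⇒ d = δ/√n = 3.886/√346 = 0.2089.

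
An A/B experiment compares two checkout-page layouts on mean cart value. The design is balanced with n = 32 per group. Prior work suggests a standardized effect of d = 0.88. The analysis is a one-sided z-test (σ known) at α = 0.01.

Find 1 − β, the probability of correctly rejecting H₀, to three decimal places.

Noncentrality parameter: δ = d·√(n/2) = 0.88 × √(32/2) = 3.5200
Critical value for a one-sided test at α = 0.01: z_α = 2.326.
Power = P(Z > 2.326 − δ) = Φ(1.194) = 0.8837.

Power ≈ 0.884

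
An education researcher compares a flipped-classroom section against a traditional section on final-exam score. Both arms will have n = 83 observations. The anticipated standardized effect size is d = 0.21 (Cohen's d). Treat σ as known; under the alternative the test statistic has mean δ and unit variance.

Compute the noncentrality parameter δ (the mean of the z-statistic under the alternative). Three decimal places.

δ ≈ 1.353

δ = d·√(n/2) = 0.21 × √(83/2) = 1.3528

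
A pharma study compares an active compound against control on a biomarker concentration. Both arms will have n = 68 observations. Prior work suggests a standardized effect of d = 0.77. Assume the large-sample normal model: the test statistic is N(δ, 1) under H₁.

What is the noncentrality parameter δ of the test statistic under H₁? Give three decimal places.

δ ≈ 4.490

The noncentrality parameter scales effect size by the design's sample-size factor: δ = d·√(n/2) = 0.77 × √(68/2) = 4.4898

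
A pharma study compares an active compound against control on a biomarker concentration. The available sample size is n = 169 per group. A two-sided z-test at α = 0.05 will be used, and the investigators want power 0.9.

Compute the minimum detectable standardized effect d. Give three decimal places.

Required noncentrality: δ = z_{0.025} + z_{0.10} = 1.960 + 1.282 = 3.242.
(The second rejection-region term Φ(−δ − z_{α/2}) is negligible and dropped.)
δ = d·√(n/2) ⇒ d = δ/√(n/2) = 3.242/√(169/2) = 0.3526.

d ≈ 0.353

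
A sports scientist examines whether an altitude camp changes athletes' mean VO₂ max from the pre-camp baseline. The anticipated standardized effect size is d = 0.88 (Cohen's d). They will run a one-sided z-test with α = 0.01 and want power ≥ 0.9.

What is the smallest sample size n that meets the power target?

n = 17

For power 0.9 need Φ(δ − z_{0.01}) = 0.9, so δ = z_{0.01} + z_{0.10} = 2.326 + 1.282 = 3.608.
δ = d·√n ⇒ n = (δ/d)² = (3.608 / 0.88)² = 16.81.
Round up to the next whole unit.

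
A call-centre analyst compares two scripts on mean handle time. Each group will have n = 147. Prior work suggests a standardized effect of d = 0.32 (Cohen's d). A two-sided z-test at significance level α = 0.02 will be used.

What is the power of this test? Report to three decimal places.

Noncentrality parameter: δ = d·√(n/2) = 0.32 × √(147/2) = 2.7434
Critical value for a two-sided test at α = 0.02: z_{α/2} = 2.326.
Power = Φ(δ − 2.326) + Φ(−δ − 2.326) = Φ(0.417) + Φ(-5.070) = 0.6617 + 0.0000 = 0.6617.

Power ≈ 0.662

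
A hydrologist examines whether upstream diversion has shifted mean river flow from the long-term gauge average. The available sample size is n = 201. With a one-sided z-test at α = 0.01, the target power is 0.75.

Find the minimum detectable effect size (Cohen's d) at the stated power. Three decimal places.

Required noncentrality: δ = z_{0.01} + z_{0.25} = 2.326 + 0.674 = 3.001.
δ = d·√n ⇒ d = δ/√n = 3.001/√201 = 0.2117.

d ≈ 0.212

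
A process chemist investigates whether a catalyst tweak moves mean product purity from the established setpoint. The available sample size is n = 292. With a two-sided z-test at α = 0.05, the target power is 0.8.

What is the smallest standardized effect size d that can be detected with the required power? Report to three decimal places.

d ≈ 0.164

Need Φ(δ − 1.960) = 0.8, so δ = 1.960 + 0.842 = 2.802.
(The second rejection-region term Φ(−δ − z_{α/2}) is negligible and dropped.)
δ = d·√n ⇒ d = δ/√n = 2.802/√292 = 0.1640.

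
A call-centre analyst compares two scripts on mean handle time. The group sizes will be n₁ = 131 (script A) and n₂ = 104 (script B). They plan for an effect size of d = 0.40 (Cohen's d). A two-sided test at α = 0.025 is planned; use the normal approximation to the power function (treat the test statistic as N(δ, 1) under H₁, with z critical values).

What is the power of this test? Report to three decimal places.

Noncentrality parameter: δ = d / √(1/n₁ + 1/n₂) = 0.40 / √(1/131 + 1/104) = 3.0456
Critical value for a two-sided test at α = 0.025: z_{α/2} = 2.241.
Power = Φ(δ − 2.241) + Φ(−δ − 2.241) = Φ(0.804) + Φ(-5.287) = 0.7894 + 0.0000 = 0.7894.

Power ≈ 0.789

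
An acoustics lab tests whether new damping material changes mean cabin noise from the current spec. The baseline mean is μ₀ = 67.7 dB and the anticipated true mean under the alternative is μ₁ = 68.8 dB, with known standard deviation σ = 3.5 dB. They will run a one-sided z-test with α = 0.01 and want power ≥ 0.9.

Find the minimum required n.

n = 132

Standardized effect: d = |μ₁ − μ₀| / σ = |68.8 − 67.7| / 3.5 = 0.3143
Set Φ(δ − 2.326) = 0.9; then δ − 2.326 = Φ⁻¹(0.9) = 1.282, giving δ = 3.608.
δ = d·√n ⇒ n = (δ/d)² = (3.608 / 0.3143)² = 131.78.
Round up to the next whole unit.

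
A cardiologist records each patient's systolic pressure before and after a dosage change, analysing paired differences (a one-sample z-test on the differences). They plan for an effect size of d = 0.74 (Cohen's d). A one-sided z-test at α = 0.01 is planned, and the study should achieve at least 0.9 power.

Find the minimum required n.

For power 0.9 need Φ(δ − z_{0.01}) = 0.9, so δ = z_{0.01} + z_{0.10} = 2.326 + 1.282 = 3.608.
δ = d·√n ⇒ n = (δ/d)² = (3.608 / 0.74)² = 23.77.
Round up to the next whole unit.

n = 24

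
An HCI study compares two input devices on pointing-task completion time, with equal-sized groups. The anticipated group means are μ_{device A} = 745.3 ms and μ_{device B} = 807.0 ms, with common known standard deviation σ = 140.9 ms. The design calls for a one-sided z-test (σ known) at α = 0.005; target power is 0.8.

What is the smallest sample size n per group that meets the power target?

Standardized effect: d = |μ_{device A} − μ_{device B}| / σ = |745.3 − 807.0| / 140.9 = 0.4379
Set Φ(δ − 2.576) = 0.8; then δ − 2.576 = Φ⁻¹(0.8) = 0.842, giving δ = 3.417.
δ = d·√(n/2) ⇒ n = 2(δ/d)² = 2 × (3.417 / 0.4379)² = 121.81.
Round up to the next whole unit.

n = 122 per group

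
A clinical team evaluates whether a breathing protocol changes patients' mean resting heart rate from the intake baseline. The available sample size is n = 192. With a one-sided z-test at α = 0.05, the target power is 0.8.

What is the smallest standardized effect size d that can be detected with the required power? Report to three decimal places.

d ≈ 0.179

Need Φ(δ − 1.645) = 0.8, so δ = 1.645 + 0.842 = 2.486.
δ = d·√n ⇒ d = δ/√n = 2.486/√192 = 0.1794.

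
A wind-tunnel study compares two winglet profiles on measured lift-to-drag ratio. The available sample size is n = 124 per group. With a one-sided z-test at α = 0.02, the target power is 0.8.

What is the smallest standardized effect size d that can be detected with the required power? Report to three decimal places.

d ≈ 0.368

Need Φ(δ − 2.054) = 0.8, so δ = 2.054 + 0.842 = 2.895.
δ = d·√(n/2) ⇒ d = δ/√(n/2) = 2.895/√(124/2) = 0.3677.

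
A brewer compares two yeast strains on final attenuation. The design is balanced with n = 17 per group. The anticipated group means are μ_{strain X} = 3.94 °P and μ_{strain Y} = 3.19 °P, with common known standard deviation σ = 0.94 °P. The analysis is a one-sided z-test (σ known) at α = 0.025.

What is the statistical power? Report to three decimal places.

Standardized effect: d = |μ_{strain X} − μ_{strain Y}| / σ = |3.94 − 3.19| / 0.94 = 0.7979
Noncentrality parameter: λ = d·√(n/2) = 0.7979 × √(17/2) = 2.3262
One-sided α = 0.025 → critical value z_{0.025} = 1.960.
Power = Φ(λ − 1.960) = Φ(0.366) = 0.6429.

Power ≈ 0.643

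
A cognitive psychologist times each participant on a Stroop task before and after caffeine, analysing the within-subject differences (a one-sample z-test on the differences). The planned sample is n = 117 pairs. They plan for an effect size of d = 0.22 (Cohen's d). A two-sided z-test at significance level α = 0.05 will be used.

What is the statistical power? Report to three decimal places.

Noncentrality parameter: δ = d·√n = 0.22 × √117 = 2.3797
Critical value for a two-sided test at α = 0.05: z_{α/2} = 1.960.
Power = Φ(δ − 1.960) + Φ(−δ − 1.960) = Φ(0.420) + Φ(-4.340) = 0.6626 + 0.0000 = 0.6627.

Power ≈ 0.663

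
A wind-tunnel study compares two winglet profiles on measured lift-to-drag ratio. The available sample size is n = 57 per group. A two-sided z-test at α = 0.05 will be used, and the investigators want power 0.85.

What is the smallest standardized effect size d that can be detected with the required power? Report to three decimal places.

Required noncentrality: δ = z_{0.025} + z_{0.15} = 1.960 + 1.036 = 2.996.
(Lower-tail contribution to power is negligible for δ > 0.)
δ = d·√(n/2) ⇒ d = δ/√(n/2) = 2.996/√(57/2) = 0.5613.

d ≈ 0.561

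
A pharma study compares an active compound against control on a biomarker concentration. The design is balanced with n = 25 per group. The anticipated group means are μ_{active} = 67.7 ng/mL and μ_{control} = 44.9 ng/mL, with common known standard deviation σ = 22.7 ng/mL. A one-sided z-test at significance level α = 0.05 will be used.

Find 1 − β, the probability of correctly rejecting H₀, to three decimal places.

Standardized effect: d = |μ_{active} − μ_{control}| / σ = |67.7 − 44.9| / 22.7 = 1.0044
Noncentrality parameter: δ = d·√(n/2) = 1.0044 × √(25/2) = 3.5511
Critical value for a one-sided test at α = 0.05: z_α = 1.645.
Power = Φ(δ − 1.645) = Φ(1.906) = 0.9717.

Power ≈ 0.972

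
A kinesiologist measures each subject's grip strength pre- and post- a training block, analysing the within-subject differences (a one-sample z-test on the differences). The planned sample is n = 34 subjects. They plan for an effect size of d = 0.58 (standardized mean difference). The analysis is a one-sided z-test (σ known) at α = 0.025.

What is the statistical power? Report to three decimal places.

Power ≈ 0.922

Noncentrality parameter: δ = d·√n = 0.58 × √34 = 3.3820
One-sided α = 0.025 → critical value z_{0.025} = 1.960.
Power = Φ(δ − 1.960) = Φ(1.422) = 0.9225.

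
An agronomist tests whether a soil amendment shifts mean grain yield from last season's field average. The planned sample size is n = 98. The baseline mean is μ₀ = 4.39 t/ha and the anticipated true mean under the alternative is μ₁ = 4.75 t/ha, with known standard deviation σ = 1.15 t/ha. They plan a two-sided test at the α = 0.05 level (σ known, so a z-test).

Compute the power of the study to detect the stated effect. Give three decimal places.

Power ≈ 0.873

Standardized effect: d = |μ₁ − μ₀| / σ = |4.75 − 4.39| / 1.15 = 0.3130
Noncentrality parameter: δ = d·√n = 0.3130 × √98 = 3.0990
Two-sided α = 0.05 → critical value z_{0.025} = 1.960.
Power = Φ(δ − 1.960) + Φ(−δ − 1.960) = Φ(1.139) + Φ(-5.059) = 0.8727 + 0.0000 = 0.8727.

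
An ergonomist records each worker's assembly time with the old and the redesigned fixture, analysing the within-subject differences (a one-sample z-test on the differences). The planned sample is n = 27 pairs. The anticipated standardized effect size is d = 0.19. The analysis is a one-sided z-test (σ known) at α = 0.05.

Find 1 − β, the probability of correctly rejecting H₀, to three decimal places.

Noncentrality parameter: δ = d·√n = 0.19 × √27 = 0.9873
Critical value for a one-sided test at α = 0.05: z_α = 1.645.
Power = P(Z > 1.645 − δ) = Φ(-0.658) = 0.2554.

Power ≈ 0.255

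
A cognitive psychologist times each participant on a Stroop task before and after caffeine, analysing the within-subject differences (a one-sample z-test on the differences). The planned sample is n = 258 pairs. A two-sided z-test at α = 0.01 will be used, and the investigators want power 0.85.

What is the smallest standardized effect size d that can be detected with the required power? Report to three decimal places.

Required noncentrality: δ = z_{0.005} + z_{0.15} = 2.576 + 1.036 = 3.612.
(Lower-tail contribution to power is negligible for δ > 0.)
δ = d·√n ⇒ d = δ/√n = 3.612/√258 = 0.2249.

d ≈ 0.225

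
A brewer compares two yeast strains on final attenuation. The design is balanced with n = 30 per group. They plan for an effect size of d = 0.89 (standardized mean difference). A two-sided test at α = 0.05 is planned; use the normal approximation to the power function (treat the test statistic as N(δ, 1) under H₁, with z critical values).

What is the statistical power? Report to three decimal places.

Power ≈ 0.931

Noncentrality parameter: δ = d·√(n/2) = 0.89 × √(30/2) = 3.4470
Two-sided α = 0.05 → critical value z_{0.025} = 1.960.
Power = Φ(δ − 1.960) + Φ(−δ − 1.960) = Φ(1.487) + Φ(-5.407) = 0.9315 + 0.0000 = 0.9315.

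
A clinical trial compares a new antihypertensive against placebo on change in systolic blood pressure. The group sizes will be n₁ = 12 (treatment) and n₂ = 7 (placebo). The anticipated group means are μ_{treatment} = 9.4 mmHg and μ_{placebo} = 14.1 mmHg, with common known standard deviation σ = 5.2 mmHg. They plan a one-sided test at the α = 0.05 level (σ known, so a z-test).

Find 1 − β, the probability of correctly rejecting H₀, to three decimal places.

Standardized effect: d = |μ_{treatment} − μ_{placebo}| / σ = |9.4 − 14.1| / 5.2 = 0.9038
Noncentrality parameter: δ = d / √(1/n₁ + 1/n₂) = 0.9038 / √(1/12 + 1/7) = 1.9005
One-sided α = 0.05 → critical value z_{0.05} = 1.645.
Power = Φ(δ − 1.645) = Φ(0.256) = 0.6009.

Power ≈ 0.601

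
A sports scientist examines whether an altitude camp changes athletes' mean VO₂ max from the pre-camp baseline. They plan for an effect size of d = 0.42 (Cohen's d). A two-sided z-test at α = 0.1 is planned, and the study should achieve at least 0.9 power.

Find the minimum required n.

n = 49

For power 0.9 need Φ(δ − z_{0.05}) = 0.9, so δ = z_{0.05} + z_{0.10} = 1.645 + 1.282 = 2.926.
(The Φ(−δ − z_{α/2}) term is vanishingly small for δ > 0 and is dropped in the standard sample-size formula.)
δ = d·√n ⇒ n = (δ/d)² = (2.926 / 0.42)² = 48.55.
Round up to the next whole unit.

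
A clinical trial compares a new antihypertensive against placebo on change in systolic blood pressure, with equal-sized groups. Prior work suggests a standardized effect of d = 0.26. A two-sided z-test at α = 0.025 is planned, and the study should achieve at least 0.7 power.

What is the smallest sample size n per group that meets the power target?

Set Φ(δ − 2.241) = 0.7; then δ − 2.241 = Φ⁻¹(0.7) = 0.524, giving δ = 2.766.
(For δ > 0 the lower-tail rejection region contributes negligibly to power, so the one-term inversion is standard.)
δ = d·√(n/2) ⇒ n = 2(δ/d)² = 2 × (2.766 / 0.26)² = 226.32.
Rounding up, n = 227 per group.

n = 227 per group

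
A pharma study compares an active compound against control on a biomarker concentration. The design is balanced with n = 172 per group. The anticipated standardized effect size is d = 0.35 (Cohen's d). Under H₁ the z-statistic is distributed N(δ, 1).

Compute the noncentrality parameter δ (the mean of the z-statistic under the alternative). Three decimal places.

δ ≈ 3.246

δ = d·√(n/2) = 0.35 × √(172/2) = 3.2458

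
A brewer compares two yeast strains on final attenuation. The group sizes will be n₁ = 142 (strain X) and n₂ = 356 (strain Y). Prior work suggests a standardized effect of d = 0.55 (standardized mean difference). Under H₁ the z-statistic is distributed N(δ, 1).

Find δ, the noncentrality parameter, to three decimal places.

δ ≈ 5.541

δ = d / √(1/n₁ + 1/n₂) = 0.55 / √(1/142 + 1/356) = 5.5414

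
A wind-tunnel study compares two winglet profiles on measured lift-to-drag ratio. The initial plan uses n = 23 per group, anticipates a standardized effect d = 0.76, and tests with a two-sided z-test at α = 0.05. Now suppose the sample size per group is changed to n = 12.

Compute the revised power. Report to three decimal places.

Power ≈ 0.461

With n = 12 per group: δ = d·√(n/2) = 0.76 × √(12/2) = 1.8616. Critical value z_{0.025} = 1.960.
Revised power = Φ(δ − 1.960) + Φ(−δ − 1.960) = Φ(-0.098) + Φ(-3.822) = 0.4608 + 0.0001 = 0.4609.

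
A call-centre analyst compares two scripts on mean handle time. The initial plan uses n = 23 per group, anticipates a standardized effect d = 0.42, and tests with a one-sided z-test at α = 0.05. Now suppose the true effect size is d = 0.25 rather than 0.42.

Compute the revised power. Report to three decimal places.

Power ≈ 0.213

With d = 0.25: δ = d·√(n/2) = 0.25 × √(23/2) = 0.8478. Critical value z_{0.05} = 1.645.
Revised power = Φ(δ − 1.645) = Φ(-0.797) = 0.2127.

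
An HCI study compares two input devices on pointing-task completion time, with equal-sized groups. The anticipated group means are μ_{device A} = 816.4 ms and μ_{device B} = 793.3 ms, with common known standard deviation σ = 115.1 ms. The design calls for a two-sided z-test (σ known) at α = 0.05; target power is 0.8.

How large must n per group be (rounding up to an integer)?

Standardized effect: d = |μ_{device A} − μ_{device B}| / σ = |816.4 − 793.3| / 115.1 = 0.2007
Set Φ(δ − 1.960) = 0.8; then δ − 1.960 = Φ⁻¹(0.8) = 0.842, giving δ = 2.802.
(The Φ(−δ − z_{α/2}) term is vanishingly small for δ > 0 and is dropped in the standard sample-size formula.)
δ = d·√(n/2) ⇒ n = 2(δ/d)² = 2 × (2.802 / 0.2007)² = 389.73.
Round up to the next whole unit.

n = 390 per group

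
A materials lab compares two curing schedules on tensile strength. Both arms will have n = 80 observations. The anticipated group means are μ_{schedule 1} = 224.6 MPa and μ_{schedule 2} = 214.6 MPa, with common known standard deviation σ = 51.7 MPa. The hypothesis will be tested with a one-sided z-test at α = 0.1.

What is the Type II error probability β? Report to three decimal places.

Standardized effect: d = |μ_{schedule 1} − μ_{schedule 2}| / σ = |224.6 − 214.6| / 51.7 = 0.1934
Noncentrality parameter: δ = d·√(n/2) = 0.1934 × √(80/2) = 1.2233
Critical value for a one-sided test at α = 0.1: z_α = 1.282.
Power = P(Z > 1.282 − δ) = Φ(-0.058) = 0.4768.
Type II error: β = 1 − power = 1 − 0.4768 = 0.5232.

β ≈ 0.523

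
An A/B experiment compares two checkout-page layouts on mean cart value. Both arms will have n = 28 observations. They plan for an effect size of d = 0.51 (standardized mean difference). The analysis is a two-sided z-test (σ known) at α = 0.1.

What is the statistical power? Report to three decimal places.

Noncentrality parameter: δ = d·√(n/2) = 0.51 × √(28/2) = 1.9082
Two-sided α = 0.1 → critical value z_{0.05} = 1.645.
Power = Φ(δ − 1.645) + Φ(−δ − 1.645) = Φ(0.263) + Φ(-3.553) = 0.6039 + 0.0002 = 0.6041.

Power ≈ 0.604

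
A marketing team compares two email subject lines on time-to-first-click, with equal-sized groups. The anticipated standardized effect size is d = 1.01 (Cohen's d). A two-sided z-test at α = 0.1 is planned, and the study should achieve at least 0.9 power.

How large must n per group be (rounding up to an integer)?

For power 0.9 need Φ(δ − z_{0.05}) = 0.9, so δ = z_{0.05} + z_{0.10} = 1.645 + 1.282 = 2.926.
(For δ > 0 the lower-tail rejection region contributes negligibly to power, so the one-term inversion is standard.)
δ = d·√(n/2) ⇒ n = 2(δ/d)² = 2 × (2.926 / 1.01)² = 16.79.
Rounding up, n = 17 per group.

n = 17 per group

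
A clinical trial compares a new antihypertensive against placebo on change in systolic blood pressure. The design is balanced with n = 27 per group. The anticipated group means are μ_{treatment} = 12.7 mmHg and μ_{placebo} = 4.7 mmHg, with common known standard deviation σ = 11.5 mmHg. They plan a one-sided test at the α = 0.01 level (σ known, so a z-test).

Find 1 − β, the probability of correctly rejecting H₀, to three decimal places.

Power ≈ 0.591

Standardized effect: d = |μ_{treatment} − μ_{placebo}| / σ = |12.7 − 4.7| / 11.5 = 0.6957
Noncentrality parameter: δ = d·√(n/2) = 0.6957 × √(27/2) = 2.5560
One-sided α = 0.01 → critical value z_{0.01} = 2.326.
Power = Φ(δ − 2.326) = Φ(0.230) = 0.5908.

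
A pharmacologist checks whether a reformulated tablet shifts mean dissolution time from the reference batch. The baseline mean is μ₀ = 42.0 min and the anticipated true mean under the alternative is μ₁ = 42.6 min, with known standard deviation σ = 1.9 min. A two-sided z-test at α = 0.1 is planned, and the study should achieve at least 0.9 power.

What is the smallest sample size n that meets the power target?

n = 86

Standardized effect: d = |μ₁ − μ₀| / σ = |42.6 − 42.0| / 1.9 = 0.3158
For power 0.9 need Φ(δ − z_{0.05}) = 0.9, so δ = z_{0.05} + z_{0.10} = 1.645 + 1.282 = 2.926.
(Ignoring the negligible lower-tail rejection probability gives the usual closed-form inversion.)
δ = d·√n ⇒ n = (δ/d)² = (2.926 / 0.3158)² = 85.88.
Round up to the next whole unit.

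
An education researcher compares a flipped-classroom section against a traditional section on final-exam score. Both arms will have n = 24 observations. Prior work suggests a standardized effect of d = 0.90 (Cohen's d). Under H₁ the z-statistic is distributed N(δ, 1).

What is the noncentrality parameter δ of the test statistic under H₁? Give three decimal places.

δ ≈ 3.118

The noncentrality parameter scales effect size by the design's sample-size factor: δ = d·√(n/2) = 0.90 × √(24/2) = 3.1177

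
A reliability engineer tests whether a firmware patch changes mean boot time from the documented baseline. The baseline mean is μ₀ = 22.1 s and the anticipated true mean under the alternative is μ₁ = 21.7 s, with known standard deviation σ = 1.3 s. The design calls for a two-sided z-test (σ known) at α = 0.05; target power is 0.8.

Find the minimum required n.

Standardized effect: d = |μ₁ − μ₀| / σ = |21.7 − 22.1| / 1.3 = 0.3077
Set Φ(δ − 1.960) = 0.8; then δ − 1.960 = Φ⁻¹(0.8) = 0.842, giving δ = 2.802.
(For δ > 0 the lower-tail rejection region contributes negligibly to power, so the one-term inversion is standard.)
δ = d·√n ⇒ n = (δ/d)² = (2.802 / 0.3077)² = 82.90.
Rounding up, n = 83.

n = 83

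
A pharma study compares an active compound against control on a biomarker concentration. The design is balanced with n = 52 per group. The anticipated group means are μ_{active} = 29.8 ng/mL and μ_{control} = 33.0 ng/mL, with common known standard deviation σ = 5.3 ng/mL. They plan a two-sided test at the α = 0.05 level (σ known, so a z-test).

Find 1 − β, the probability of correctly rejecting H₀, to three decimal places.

Power ≈ 0.868

Standardized effect: d = |μ_{active} − μ_{control}| / σ = |29.8 − 33.0| / 5.3 = 0.6038
Noncentrality parameter: δ = d·√(n/2) = 0.6038 × √(52/2) = 3.0787
Two-sided α = 0.05 → critical value z_{0.025} = 1.960.
Power = Φ(δ − 1.960) + Φ(−δ − 1.960) = Φ(1.119) + Φ(-5.039) = 0.8684 + 0.0000 = 0.8684.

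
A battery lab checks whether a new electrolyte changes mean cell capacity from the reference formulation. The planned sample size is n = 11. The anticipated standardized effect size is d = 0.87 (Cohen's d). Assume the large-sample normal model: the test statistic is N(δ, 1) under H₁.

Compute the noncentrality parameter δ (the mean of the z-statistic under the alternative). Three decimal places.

δ ≈ 2.885

δ = d·√n = 0.87 × √11 = 2.8855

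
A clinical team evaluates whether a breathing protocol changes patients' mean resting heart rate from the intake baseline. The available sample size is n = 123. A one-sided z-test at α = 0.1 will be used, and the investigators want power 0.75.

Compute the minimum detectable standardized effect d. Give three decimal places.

Required noncentrality: δ = z_{0.1} + z_{0.25} = 1.282 + 0.674 = 1.956.
δ = d·√n ⇒ d = δ/√n = 1.956/√123 = 0.1764.

d ≈ 0.176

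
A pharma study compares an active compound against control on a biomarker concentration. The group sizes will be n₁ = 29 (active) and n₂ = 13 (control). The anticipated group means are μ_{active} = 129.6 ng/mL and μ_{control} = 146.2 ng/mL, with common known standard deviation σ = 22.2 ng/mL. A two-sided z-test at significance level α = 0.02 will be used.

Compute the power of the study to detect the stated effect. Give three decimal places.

Standardized effect: d = |μ_{active} − μ_{control}| / σ = |129.6 − 146.2| / 22.2 = 0.7477
Noncentrality parameter: λ = d / √(1/n₁ + 1/n₂) = 0.7477 / √(1/29 + 1/13) = 2.2403
Critical value for a two-sided test at α = 0.02: z_{α/2} = 2.326.
Power = Φ(λ − 2.326) + Φ(−λ − 2.326) = Φ(-0.086) + Φ(-4.567) = 0.4657 + 0.0000 = 0.4657.

Power ≈ 0.466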